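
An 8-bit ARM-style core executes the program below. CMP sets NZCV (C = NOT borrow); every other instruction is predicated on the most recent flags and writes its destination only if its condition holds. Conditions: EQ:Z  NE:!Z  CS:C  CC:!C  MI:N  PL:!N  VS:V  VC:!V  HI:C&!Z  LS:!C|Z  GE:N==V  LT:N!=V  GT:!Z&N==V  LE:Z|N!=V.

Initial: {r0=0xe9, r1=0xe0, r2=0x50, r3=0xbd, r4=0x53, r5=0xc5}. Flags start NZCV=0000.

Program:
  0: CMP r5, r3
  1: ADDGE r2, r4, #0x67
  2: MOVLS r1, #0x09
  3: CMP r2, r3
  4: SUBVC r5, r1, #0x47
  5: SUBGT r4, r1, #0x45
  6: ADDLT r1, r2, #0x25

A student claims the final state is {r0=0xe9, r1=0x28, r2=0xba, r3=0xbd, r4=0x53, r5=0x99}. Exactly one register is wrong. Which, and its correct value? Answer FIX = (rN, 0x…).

[0] flags=0010 → (cmp)
[1] flags=0010 GE?T → r2=0xba
[2] flags=0010 LS?F → skip
[3] flags=1000 → (cmp)
[4] flags=1000 VC?T → r5=0x99
[5] flags=1000 GT?F → skip
[6] flags=1000 LT?T → r1=0xdf

FIX = (r1, 0xdf)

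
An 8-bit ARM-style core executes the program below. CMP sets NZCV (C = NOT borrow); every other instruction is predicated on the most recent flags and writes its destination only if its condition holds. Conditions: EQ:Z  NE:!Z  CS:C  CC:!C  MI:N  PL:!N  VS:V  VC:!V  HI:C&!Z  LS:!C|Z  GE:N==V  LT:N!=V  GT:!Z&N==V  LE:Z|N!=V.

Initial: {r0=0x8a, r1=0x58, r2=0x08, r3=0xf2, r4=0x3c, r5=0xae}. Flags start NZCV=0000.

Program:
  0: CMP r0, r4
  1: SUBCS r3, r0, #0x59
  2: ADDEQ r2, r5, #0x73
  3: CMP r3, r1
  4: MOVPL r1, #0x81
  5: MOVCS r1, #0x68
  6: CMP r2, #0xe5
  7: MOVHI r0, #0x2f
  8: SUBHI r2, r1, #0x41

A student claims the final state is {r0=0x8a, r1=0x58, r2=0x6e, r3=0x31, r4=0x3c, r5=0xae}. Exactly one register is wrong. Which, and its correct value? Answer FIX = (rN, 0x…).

FIX = (r2, 0x08)

0: ✓ CMP  NZCV=0011
1: ✓ SUBCS  r3←0x31
2: · ADDEQ
3: ✓ CMP  NZCV=1000
4: · MOVPL
5: · MOVCS
6: ✓ CMP  NZCV=0000
7: · MOVHI
8: · SUBHI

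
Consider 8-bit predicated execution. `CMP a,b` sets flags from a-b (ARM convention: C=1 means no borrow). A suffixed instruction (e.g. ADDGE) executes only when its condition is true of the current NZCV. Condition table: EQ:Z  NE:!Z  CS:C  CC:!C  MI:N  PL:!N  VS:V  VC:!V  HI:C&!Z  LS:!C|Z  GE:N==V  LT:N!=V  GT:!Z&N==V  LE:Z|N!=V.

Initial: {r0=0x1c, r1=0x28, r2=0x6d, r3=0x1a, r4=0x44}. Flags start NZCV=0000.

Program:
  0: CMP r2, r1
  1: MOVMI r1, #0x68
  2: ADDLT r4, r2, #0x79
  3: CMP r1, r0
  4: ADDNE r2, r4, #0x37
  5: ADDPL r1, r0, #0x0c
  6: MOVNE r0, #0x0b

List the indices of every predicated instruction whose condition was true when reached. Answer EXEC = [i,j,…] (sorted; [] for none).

[0] flags=0010 → (cmp)
[1] flags=0010 MI?F → skip
[2] flags=0010 LT?F → skip
[3] flags=0010 → (cmp)
[4] flags=0010 NE?T → r2=0x7b
[5] flags=0010 PL?T → r1=0x28
[6] flags=0010 NE?T → r0=0x0b

EXEC = [4,5,6]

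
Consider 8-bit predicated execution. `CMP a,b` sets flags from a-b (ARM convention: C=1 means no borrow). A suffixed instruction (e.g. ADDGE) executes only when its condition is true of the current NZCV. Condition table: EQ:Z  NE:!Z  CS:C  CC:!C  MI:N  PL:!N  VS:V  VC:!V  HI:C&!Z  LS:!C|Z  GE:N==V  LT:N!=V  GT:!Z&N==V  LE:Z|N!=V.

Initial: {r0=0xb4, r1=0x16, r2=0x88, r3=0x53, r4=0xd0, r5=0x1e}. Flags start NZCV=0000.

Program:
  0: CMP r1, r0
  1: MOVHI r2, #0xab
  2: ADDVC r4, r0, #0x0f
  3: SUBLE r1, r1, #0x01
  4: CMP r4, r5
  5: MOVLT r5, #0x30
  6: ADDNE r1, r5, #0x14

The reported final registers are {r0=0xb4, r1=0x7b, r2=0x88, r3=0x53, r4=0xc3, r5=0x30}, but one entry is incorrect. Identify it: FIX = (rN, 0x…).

FIX = (r1, 0x44)

[0] flags=0000 → (cmp)
[1] flags=0000 HI?F → skip
[2] flags=0000 VC?T → r4=0xc3
[3] flags=0000 LE?F → skip
[4] flags=1010 → (cmp)
[5] flags=1010 LT?T → r5=0x30
[6] flags=1010 NE?T → r1=0x44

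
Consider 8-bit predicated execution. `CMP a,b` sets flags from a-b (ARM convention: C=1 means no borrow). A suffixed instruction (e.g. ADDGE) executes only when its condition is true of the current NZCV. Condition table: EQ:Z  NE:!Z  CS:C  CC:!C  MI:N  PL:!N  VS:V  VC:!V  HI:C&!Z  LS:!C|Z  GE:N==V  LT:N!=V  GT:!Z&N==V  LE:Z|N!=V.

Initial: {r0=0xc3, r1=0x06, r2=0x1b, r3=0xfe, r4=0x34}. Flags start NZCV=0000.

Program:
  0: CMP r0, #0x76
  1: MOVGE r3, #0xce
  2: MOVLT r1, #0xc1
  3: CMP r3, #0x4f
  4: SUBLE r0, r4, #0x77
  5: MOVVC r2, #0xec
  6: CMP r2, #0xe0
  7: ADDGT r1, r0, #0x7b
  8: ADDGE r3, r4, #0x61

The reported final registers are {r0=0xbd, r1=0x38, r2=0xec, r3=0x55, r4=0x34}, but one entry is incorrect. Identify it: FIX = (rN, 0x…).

FIX = (r3, 0x95)

[0] flags=0011 → (cmp)
[1] flags=0011 GE?F → skip
[2] flags=0011 LT?T → r1=0xc1
[3] flags=1010 → (cmp)
[4] flags=1010 LE?T → r0=0xbd
[5] flags=1010 VC?T → r2=0xec
[6] flags=0010 → (cmp)
[7] flags=0010 GT?T → r1=0x38
[8] flags=0010 GE?T → r3=0x95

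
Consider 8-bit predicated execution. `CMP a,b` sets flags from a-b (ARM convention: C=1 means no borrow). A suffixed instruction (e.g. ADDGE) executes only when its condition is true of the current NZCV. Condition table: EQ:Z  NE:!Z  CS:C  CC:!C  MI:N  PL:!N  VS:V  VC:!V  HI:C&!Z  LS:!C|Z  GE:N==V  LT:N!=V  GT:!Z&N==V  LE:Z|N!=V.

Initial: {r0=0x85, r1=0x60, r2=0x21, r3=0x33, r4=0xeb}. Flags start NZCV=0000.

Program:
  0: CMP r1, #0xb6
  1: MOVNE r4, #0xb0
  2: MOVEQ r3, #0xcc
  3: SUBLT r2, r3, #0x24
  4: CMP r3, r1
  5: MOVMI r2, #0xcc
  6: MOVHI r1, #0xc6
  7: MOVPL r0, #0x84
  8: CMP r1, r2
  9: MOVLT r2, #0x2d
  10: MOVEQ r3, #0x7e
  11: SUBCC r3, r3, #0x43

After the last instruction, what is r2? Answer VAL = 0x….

0: ✓ CMP  NZCV=1001
1: ✓ MOVNE  r4←0xb0
2: · MOVEQ
3: · SUBLT
4: ✓ CMP  NZCV=1000
5: ✓ MOVMI  r2←0xcc
6: · MOVHI
7: · MOVPL
8: ✓ CMP  NZCV=1001
9: · MOVLT
10: · MOVEQ
11: ✓ SUBCC  r3←0xf0

VAL = 0xcc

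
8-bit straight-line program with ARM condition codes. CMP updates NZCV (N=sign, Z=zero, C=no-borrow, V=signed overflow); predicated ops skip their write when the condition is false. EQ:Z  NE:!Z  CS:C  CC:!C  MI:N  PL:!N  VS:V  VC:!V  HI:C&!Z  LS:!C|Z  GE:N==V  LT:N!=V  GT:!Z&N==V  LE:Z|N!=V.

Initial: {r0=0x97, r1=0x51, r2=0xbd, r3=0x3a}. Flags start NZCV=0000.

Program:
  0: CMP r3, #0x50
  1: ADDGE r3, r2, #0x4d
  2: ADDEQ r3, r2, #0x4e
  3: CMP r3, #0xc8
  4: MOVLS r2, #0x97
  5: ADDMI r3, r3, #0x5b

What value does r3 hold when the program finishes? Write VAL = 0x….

[0] flags=1000 → (cmp)
[1] flags=1000 GE?F → skip
[2] flags=1000 EQ?F → skip
[3] flags=0000 → (cmp)
[4] flags=0000 LS?T → r2=0x97
[5] flags=0000 MI?F → skip

VAL = 0x3a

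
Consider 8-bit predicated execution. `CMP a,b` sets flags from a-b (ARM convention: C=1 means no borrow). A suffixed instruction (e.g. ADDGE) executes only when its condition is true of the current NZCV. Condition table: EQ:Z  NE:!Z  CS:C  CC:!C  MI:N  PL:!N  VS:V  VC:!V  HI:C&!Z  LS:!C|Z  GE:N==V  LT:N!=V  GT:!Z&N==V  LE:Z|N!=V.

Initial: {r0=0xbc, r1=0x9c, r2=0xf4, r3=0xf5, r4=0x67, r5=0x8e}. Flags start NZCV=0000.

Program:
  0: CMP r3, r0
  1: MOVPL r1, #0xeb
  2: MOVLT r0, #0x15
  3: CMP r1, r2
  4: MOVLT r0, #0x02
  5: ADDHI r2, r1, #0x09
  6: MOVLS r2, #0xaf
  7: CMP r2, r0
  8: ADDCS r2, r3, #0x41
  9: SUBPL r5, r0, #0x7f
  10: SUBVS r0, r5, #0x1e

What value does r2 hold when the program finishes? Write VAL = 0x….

VAL = 0x36

0: ✓ CMP  NZCV=0010
1: ✓ MOVPL  r1←0xeb
2: · MOVLT
3: ✓ CMP  NZCV=1000
4: ✓ MOVLT  r0←0x02
5: · ADDHI
6: ✓ MOVLS  r2←0xaf
7: ✓ CMP  NZCV=1010
8: ✓ ADDCS  r2←0x36
9: · SUBPL
10: · SUBVS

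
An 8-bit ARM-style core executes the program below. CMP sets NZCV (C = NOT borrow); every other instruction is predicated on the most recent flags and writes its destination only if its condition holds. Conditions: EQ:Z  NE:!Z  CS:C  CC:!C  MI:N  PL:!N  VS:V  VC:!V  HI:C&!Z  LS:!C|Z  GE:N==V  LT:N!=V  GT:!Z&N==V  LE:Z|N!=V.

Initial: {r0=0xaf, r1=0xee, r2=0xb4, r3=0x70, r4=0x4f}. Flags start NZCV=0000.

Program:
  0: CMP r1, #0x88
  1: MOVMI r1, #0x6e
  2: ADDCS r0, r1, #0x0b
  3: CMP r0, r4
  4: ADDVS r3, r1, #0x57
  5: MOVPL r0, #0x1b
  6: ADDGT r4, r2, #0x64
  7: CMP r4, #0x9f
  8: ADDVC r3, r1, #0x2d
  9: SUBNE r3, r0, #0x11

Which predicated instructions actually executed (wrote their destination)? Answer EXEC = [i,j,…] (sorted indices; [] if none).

EXEC = [2,9]

0: ✓ CMP  NZCV=0010
1: · MOVMI
2: ✓ ADDCS  r0←0xf9
3: ✓ CMP  NZCV=1010
4: · ADDVS
5: · MOVPL
6: · ADDGT
7: ✓ CMP  NZCV=1001
8: · ADDVC
9: ✓ SUBNE  r3←0xe8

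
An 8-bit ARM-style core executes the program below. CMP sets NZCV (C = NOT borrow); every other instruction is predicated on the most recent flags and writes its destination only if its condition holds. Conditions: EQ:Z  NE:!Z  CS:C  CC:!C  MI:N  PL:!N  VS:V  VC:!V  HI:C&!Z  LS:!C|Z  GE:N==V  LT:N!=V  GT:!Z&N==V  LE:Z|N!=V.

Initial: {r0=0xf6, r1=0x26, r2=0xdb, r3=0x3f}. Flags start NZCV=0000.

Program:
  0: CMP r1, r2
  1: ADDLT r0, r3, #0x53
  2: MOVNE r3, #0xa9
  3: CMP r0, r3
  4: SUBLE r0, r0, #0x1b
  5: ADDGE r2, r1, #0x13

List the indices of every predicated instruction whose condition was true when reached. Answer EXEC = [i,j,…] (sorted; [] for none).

0: ✓ CMP  NZCV=0000
1: · ADDLT
2: ✓ MOVNE  r3←0xa9
3: ✓ CMP  NZCV=0010
4: · SUBLE
5: ✓ ADDGE  r2←0x39

EXEC = [2,5]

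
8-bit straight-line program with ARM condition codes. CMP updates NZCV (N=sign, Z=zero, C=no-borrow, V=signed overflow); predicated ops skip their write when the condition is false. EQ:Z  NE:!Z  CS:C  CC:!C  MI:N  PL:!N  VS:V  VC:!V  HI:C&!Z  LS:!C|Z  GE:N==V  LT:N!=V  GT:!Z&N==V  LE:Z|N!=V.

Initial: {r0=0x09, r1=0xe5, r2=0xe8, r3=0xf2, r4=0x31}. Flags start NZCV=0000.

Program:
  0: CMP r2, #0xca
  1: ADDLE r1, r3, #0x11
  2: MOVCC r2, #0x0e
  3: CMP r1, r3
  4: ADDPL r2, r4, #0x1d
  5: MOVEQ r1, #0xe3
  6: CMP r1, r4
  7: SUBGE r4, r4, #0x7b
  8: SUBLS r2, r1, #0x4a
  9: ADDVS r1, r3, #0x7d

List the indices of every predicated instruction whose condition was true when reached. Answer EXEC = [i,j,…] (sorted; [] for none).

EXEC = []

0: ✓ CMP  NZCV=0010
1: · ADDLE
2: · MOVCC
3: ✓ CMP  NZCV=1000
4: · ADDPL
5: · MOVEQ
6: ✓ CMP  NZCV=1010
7: · SUBGE
8: · SUBLS
9: · ADDVS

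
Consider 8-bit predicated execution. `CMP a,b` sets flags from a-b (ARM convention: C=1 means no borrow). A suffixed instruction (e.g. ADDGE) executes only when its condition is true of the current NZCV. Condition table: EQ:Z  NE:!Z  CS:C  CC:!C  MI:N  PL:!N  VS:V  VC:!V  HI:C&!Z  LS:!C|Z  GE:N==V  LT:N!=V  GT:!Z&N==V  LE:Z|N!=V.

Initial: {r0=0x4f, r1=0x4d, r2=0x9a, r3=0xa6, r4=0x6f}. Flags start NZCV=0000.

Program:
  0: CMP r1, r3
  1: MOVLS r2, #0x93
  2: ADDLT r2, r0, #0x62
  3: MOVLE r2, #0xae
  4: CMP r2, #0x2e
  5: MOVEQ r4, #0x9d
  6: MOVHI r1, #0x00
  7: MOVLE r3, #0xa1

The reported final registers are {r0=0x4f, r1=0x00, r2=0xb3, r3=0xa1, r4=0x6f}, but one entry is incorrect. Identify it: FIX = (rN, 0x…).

FIX = (r2, 0x93)

0: ✓ CMP  NZCV=1001
1: ✓ MOVLS  r2←0x93
2: · ADDLT
3: · MOVLE
4: ✓ CMP  NZCV=0011
5: · MOVEQ
6: ✓ MOVHI  r1←0x00
7: ✓ MOVLE  r3←0xa1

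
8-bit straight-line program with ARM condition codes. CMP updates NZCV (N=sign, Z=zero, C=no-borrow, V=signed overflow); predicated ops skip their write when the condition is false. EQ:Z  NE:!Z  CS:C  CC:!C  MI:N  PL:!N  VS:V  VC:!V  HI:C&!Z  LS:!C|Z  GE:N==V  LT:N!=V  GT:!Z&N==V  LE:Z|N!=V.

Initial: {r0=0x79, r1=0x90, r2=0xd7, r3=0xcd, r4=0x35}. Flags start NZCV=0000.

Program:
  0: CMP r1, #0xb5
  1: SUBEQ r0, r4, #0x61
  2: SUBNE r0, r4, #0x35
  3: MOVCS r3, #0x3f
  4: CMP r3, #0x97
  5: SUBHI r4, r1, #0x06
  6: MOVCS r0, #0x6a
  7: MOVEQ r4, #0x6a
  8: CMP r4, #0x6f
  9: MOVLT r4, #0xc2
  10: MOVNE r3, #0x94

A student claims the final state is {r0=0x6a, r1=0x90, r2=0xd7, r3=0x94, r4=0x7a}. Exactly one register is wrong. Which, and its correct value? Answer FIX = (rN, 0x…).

FIX = (r4, 0xc2)

0: ✓ CMP  NZCV=1000
1: · SUBEQ
2: ✓ SUBNE  r0←0x00
3: · MOVCS
4: ✓ CMP  NZCV=0010
5: ✓ SUBHI  r4←0x8a
6: ✓ MOVCS  r0←0x6a
7: · MOVEQ
8: ✓ CMP  NZCV=0011
9: ✓ MOVLT  r4←0xc2
10: ✓ MOVNE  r3←0x94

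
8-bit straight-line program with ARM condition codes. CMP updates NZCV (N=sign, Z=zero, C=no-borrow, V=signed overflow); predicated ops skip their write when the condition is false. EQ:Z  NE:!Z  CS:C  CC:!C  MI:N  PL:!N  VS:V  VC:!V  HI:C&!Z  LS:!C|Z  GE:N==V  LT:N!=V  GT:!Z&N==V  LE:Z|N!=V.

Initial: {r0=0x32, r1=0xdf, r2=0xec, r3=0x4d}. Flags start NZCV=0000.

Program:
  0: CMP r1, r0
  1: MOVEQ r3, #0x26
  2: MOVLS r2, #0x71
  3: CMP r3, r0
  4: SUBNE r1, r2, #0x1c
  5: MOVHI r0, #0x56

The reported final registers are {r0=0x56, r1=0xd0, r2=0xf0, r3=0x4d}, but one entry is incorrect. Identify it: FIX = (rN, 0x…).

FIX = (r2, 0xec)

0: ✓ CMP  NZCV=1010
1: · MOVEQ
2: · MOVLS
3: ✓ CMP  NZCV=0010
4: ✓ SUBNE  r1←0xd0
5: ✓ MOVHI  r0←0x56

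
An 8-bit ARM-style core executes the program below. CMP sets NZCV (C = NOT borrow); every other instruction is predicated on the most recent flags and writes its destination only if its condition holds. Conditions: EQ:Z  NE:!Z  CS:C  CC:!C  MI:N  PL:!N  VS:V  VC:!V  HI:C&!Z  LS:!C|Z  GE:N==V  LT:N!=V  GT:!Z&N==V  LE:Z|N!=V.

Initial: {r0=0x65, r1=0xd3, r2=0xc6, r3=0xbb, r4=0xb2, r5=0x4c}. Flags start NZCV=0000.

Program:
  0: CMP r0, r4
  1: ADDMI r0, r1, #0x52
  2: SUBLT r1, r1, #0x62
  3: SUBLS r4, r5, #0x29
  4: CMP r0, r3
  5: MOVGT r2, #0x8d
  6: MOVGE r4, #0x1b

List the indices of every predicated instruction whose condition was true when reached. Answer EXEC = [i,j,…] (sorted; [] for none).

0: ✓ CMP  NZCV=1001
1: ✓ ADDMI  r0←0x25
2: · SUBLT
3: ✓ SUBLS  r4←0x23
4: ✓ CMP  NZCV=0000
5: ✓ MOVGT  r2←0x8d
6: ✓ MOVGE  r4←0x1b

EXEC = [1,3,5,6]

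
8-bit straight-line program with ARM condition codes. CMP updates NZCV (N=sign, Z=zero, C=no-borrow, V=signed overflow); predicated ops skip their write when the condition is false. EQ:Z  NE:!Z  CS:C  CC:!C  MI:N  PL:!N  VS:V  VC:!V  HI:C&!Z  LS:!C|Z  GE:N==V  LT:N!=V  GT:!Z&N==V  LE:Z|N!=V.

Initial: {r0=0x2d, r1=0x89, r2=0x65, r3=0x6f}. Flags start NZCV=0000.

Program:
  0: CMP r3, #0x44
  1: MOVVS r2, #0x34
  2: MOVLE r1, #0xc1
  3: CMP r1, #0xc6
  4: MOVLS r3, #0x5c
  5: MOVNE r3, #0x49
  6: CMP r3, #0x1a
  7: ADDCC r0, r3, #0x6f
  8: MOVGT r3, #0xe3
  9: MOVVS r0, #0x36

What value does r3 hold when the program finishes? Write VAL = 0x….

[0] flags=0010 → (cmp)
[1] flags=0010 VS?F → skip
[2] flags=0010 LE?F → skip
[3] flags=1000 → (cmp)
[4] flags=1000 LS?T → r3=0x5c
[5] flags=1000 NE?T → r3=0x49
[6] flags=0010 → (cmp)
[7] flags=0010 CC?F → skip
[8] flags=0010 GT?T → r3=0xe3
[9] flags=0010 VS?F → skip

VAL = 0xe3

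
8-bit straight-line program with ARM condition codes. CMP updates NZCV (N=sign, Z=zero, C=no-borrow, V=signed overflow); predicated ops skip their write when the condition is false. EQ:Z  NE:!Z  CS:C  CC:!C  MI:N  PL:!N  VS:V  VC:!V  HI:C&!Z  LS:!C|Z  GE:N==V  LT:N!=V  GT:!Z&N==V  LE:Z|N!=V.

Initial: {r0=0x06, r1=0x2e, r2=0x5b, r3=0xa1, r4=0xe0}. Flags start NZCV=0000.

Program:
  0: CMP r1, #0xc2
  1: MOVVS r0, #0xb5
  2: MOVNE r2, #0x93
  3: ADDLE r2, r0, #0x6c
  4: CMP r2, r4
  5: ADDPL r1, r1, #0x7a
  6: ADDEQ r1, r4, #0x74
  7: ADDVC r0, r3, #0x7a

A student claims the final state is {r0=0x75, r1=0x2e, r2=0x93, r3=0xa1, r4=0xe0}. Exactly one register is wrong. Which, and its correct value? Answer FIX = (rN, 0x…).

[0] flags=0000 → (cmp)
[1] flags=0000 VS?F → skip
[2] flags=0000 NE?T → r2=0x93
[3] flags=0000 LE?F → skip
[4] flags=1000 → (cmp)
[5] flags=1000 PL?F → skip
[6] flags=1000 EQ?F → skip
[7] flags=1000 VC?T → r0=0x1b

FIX = (r0, 0x1b)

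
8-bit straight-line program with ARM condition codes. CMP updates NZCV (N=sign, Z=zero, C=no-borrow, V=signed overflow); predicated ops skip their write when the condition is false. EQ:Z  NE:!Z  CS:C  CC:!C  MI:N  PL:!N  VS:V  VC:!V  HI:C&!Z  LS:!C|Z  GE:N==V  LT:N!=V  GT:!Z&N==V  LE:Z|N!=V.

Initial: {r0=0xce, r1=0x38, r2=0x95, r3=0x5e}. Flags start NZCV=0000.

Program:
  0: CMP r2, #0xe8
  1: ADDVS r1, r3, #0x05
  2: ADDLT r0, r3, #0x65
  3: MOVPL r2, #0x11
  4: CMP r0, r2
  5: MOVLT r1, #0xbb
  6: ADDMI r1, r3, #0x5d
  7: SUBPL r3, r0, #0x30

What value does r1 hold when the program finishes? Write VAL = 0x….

VAL = 0x38

[0] flags=1000 → (cmp)
[1] flags=1000 VS?F → skip
[2] flags=1000 LT?T → r0=0xc3
[3] flags=1000 PL?F → skip
[4] flags=0010 → (cmp)
[5] flags=0010 LT?F → skip
[6] flags=0010 MI?F → skip
[7] flags=0010 PL?T → r3=0x93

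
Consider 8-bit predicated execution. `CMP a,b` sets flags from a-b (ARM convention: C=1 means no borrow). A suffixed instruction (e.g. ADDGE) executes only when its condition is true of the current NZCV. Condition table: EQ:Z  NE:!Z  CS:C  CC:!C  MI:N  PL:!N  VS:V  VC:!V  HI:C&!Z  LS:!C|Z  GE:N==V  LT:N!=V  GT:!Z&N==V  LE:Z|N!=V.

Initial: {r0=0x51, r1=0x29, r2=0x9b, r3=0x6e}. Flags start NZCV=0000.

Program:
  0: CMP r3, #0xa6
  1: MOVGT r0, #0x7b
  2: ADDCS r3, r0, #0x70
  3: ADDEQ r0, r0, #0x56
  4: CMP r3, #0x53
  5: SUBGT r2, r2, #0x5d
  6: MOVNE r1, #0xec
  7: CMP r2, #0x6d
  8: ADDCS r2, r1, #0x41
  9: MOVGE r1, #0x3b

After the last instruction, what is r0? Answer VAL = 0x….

VAL = 0x7b

0: ✓ CMP  NZCV=1001
1: ✓ MOVGT  r0←0x7b
2: · ADDCS
3: · ADDEQ
4: ✓ CMP  NZCV=0010
5: ✓ SUBGT  r2←0x3e
6: ✓ MOVNE  r1←0xec
7: ✓ CMP  NZCV=1000
8: · ADDCS
9: · MOVGE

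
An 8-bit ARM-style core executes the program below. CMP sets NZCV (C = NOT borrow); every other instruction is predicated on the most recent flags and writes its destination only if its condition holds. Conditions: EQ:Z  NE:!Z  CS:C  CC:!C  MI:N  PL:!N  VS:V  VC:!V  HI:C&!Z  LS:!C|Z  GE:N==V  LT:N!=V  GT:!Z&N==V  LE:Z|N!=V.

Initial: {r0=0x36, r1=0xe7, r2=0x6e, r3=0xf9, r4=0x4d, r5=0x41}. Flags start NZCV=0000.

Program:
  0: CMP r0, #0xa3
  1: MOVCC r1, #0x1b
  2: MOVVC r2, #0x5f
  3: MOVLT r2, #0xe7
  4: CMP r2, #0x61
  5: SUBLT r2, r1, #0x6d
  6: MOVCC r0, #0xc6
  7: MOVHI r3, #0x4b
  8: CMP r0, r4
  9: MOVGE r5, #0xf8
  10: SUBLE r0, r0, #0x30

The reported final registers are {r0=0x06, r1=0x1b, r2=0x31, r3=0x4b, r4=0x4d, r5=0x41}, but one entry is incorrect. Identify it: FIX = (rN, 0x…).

FIX = (r2, 0x6e)

0: ✓ CMP  NZCV=1001
1: ✓ MOVCC  r1←0x1b
2: · MOVVC
3: · MOVLT
4: ✓ CMP  NZCV=0010
5: · SUBLT
6: · MOVCC
7: ✓ MOVHI  r3←0x4b
8: ✓ CMP  NZCV=1000
9: · MOVGE
10: ✓ SUBLE  r0←0x06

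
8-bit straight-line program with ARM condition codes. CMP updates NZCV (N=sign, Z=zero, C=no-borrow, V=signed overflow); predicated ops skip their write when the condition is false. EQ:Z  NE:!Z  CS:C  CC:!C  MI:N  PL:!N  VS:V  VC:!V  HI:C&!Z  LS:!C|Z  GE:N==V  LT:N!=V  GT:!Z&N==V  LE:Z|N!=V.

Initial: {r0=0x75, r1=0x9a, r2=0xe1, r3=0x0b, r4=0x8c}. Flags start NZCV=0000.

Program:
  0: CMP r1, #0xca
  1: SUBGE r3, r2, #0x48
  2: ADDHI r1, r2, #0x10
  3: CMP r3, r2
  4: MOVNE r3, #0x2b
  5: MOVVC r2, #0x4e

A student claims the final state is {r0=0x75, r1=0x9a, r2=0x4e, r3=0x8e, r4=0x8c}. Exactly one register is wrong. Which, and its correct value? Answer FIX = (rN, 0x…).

FIX = (r3, 0x2b)

0: ✓ CMP  NZCV=1000
1: · SUBGE
2: · ADDHI
3: ✓ CMP  NZCV=0000
4: ✓ MOVNE  r3←0x2b
5: ✓ MOVVC  r2←0x4e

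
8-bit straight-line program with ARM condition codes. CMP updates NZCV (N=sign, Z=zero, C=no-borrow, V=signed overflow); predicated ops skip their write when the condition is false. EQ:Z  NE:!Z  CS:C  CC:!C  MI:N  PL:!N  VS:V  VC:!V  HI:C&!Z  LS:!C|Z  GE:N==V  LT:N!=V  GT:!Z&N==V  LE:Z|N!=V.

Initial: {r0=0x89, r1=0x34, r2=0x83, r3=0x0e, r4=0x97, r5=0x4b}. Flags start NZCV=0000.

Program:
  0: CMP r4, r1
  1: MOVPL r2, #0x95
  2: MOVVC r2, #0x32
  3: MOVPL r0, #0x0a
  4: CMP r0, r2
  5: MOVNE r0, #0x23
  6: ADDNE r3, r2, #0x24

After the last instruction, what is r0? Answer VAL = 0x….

0: ✓ CMP  NZCV=0011
1: ✓ MOVPL  r2←0x95
2: · MOVVC
3: ✓ MOVPL  r0←0x0a
4: ✓ CMP  NZCV=0000
5: ✓ MOVNE  r0←0x23
6: ✓ ADDNE  r3←0xb9

VAL = 0x23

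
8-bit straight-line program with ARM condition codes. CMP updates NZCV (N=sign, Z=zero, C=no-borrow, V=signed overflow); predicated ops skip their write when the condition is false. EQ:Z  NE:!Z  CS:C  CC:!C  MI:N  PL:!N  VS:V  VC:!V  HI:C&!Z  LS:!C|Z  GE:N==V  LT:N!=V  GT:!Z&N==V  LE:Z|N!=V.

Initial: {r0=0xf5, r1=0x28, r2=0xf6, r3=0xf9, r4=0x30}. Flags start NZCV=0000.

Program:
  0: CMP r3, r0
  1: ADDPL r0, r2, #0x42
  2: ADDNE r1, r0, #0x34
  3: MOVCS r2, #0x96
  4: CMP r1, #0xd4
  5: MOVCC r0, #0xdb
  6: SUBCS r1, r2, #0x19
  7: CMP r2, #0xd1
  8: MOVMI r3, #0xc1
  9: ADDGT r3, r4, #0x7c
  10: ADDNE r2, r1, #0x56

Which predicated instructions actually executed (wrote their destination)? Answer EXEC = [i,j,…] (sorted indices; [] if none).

[0] flags=0010 → (cmp)
[1] flags=0010 PL?T → r0=0x38
[2] flags=0010 NE?T → r1=0x6c
[3] flags=0010 CS?T → r2=0x96
[4] flags=1001 → (cmp)
[5] flags=1001 CC?T → r0=0xdb
[6] flags=1001 CS?F → skip
[7] flags=1000 → (cmp)
[8] flags=1000 MI?T → r3=0xc1
[9] flags=1000 GT?F → skip
[10] flags=1000 NE?T → r2=0xc2

EXEC = [1,2,3,5,8,10]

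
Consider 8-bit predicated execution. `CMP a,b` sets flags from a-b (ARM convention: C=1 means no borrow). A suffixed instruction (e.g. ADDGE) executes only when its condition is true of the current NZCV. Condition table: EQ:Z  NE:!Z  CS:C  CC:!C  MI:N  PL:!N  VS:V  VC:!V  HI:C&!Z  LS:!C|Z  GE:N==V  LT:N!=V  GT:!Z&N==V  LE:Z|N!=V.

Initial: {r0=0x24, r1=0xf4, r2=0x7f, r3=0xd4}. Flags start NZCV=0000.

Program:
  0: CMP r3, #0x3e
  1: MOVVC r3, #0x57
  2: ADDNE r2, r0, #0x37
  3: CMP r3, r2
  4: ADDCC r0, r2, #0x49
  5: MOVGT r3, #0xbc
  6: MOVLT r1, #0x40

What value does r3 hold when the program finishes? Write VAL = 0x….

[0] flags=1010 → (cmp)
[1] flags=1010 VC?T → r3=0x57
[2] flags=1010 NE?T → r2=0x5b
[3] flags=1000 → (cmp)
[4] flags=1000 CC?T → r0=0xa4
[5] flags=1000 GT?F → skip
[6] flags=1000 LT?T → r1=0x40

VAL = 0x57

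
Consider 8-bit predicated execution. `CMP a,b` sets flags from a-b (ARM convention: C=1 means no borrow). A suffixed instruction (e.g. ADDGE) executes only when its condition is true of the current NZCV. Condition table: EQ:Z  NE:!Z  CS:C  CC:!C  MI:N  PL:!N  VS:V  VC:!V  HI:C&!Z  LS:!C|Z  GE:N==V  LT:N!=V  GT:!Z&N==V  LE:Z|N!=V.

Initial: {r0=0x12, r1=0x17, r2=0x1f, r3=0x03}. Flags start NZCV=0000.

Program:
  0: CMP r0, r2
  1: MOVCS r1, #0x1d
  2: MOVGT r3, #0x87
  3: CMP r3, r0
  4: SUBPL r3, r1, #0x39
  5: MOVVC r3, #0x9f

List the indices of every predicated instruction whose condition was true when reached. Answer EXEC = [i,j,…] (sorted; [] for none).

[0] flags=1000 → (cmp)
[1] flags=1000 CS?F → skip
[2] flags=1000 GT?F → skip
[3] flags=1000 → (cmp)
[4] flags=1000 PL?F → skip
[5] flags=1000 VC?T → r3=0x9f

EXEC = [5]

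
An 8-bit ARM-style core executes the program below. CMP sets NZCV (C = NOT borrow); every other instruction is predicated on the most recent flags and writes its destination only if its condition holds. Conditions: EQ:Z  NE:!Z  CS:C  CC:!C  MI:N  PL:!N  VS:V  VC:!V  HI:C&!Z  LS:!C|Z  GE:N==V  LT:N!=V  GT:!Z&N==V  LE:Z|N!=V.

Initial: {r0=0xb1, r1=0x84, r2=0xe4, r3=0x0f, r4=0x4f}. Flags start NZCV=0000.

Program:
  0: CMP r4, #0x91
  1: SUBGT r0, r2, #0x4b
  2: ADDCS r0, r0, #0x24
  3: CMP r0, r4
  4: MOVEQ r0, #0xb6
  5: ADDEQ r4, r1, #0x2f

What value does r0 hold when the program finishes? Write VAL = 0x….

VAL = 0x99

[0] flags=1001 → (cmp)
[1] flags=1001 GT?T → r0=0x99
[2] flags=1001 CS?F → skip
[3] flags=0011 → (cmp)
[4] flags=0011 EQ?F → skip
[5] flags=0011 EQ?F → skip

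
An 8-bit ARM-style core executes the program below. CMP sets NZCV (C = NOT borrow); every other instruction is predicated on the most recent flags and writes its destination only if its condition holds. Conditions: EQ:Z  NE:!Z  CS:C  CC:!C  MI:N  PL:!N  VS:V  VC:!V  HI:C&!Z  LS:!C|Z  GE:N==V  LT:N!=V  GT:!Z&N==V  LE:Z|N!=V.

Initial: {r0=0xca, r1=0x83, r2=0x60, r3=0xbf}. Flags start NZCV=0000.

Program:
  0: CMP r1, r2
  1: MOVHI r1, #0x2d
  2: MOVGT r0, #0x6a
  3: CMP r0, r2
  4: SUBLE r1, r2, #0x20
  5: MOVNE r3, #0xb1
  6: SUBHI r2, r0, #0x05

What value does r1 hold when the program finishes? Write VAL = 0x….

[0] flags=0011 → (cmp)
[1] flags=0011 HI?T → r1=0x2d
[2] flags=0011 GT?F → skip
[3] flags=0011 → (cmp)
[4] flags=0011 LE?T → r1=0x40
[5] flags=0011 NE?T → r3=0xb1
[6] flags=0011 HI?T → r2=0xc5

VAL = 0x40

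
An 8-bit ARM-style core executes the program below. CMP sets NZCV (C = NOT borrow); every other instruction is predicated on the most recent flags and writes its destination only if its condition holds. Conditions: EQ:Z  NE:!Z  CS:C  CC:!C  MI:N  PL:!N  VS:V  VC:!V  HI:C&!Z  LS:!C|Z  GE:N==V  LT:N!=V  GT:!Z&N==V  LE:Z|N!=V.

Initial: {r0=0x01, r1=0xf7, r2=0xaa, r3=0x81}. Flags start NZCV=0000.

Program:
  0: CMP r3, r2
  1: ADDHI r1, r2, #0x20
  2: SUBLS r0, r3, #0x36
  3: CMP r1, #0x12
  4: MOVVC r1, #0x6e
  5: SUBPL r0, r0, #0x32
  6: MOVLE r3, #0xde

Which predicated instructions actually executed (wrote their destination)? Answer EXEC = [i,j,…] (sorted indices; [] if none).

EXEC = [2,4,6]

0: ✓ CMP  NZCV=1000
1: · ADDHI
2: ✓ SUBLS  r0←0x4b
3: ✓ CMP  NZCV=1010
4: ✓ MOVVC  r1←0x6e
5: · SUBPL
6: ✓ MOVLE  r3←0xde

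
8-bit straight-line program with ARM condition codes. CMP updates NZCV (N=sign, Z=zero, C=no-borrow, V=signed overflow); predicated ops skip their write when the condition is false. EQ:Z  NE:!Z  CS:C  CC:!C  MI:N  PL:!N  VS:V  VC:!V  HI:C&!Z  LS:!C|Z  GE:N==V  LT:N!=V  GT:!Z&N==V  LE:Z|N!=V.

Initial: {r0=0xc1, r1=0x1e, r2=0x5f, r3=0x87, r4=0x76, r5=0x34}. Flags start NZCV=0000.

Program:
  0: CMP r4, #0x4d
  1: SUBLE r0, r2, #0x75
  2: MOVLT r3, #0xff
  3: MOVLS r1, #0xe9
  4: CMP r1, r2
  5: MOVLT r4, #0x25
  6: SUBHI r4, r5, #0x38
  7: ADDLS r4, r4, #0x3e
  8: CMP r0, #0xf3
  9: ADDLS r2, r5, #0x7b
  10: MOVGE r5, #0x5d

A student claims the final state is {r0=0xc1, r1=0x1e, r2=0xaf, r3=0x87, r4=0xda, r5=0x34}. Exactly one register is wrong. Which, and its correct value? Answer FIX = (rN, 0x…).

0: ✓ CMP  NZCV=0010
1: · SUBLE
2: · MOVLT
3: · MOVLS
4: ✓ CMP  NZCV=1000
5: ✓ MOVLT  r4←0x25
6: · SUBHI
7: ✓ ADDLS  r4←0x63
8: ✓ CMP  NZCV=1000
9: ✓ ADDLS  r2←0xaf
10: · MOVGE

FIX = (r4, 0x63)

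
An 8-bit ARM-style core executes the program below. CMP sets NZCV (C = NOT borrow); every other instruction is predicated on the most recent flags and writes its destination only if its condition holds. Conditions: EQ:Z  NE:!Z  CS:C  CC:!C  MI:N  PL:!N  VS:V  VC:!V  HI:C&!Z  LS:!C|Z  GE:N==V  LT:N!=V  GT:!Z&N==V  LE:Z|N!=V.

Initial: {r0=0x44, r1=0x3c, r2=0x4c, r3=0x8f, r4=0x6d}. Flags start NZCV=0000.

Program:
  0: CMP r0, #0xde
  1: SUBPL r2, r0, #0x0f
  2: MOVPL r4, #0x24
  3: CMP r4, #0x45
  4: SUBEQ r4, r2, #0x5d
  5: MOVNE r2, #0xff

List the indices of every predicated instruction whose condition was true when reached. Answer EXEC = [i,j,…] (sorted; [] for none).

[0] flags=0000 → (cmp)
[1] flags=0000 PL?T → r2=0x35
[2] flags=0000 PL?T → r4=0x24
[3] flags=1000 → (cmp)
[4] flags=1000 EQ?F → skip
[5] flags=1000 NE?T → r2=0xff

EXEC = [1,2,5]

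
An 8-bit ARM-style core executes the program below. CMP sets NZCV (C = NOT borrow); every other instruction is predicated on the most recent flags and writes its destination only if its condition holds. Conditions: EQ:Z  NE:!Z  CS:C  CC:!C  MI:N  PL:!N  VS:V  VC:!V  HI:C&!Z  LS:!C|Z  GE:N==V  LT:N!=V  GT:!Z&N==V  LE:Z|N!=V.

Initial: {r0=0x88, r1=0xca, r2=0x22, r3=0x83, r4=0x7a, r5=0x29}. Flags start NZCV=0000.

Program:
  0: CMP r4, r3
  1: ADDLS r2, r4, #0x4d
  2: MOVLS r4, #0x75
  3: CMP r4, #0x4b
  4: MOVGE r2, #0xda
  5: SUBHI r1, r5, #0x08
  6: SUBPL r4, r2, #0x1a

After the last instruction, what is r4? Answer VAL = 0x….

0: ✓ CMP  NZCV=1001
1: ✓ ADDLS  r2←0xc7
2: ✓ MOVLS  r4←0x75
3: ✓ CMP  NZCV=0010
4: ✓ MOVGE  r2←0xda
5: ✓ SUBHI  r1←0x21
6: ✓ SUBPL  r4←0xc0

VAL = 0xc0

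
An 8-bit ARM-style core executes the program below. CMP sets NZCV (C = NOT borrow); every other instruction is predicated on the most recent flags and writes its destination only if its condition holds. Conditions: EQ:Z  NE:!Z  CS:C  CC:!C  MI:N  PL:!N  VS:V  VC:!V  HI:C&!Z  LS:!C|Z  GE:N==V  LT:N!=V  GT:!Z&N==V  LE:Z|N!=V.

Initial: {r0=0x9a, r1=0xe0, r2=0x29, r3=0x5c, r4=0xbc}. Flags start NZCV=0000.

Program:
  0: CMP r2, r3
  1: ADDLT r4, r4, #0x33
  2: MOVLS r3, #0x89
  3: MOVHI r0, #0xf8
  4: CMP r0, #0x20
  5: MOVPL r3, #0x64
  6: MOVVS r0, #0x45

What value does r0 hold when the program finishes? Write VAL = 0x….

[0] flags=1000 → (cmp)
[1] flags=1000 LT?T → r4=0xef
[2] flags=1000 LS?T → r3=0x89
[3] flags=1000 HI?F → skip
[4] flags=0011 → (cmp)
[5] flags=0011 PL?T → r3=0x64
[6] flags=0011 VS?T → r0=0x45

VAL = 0x45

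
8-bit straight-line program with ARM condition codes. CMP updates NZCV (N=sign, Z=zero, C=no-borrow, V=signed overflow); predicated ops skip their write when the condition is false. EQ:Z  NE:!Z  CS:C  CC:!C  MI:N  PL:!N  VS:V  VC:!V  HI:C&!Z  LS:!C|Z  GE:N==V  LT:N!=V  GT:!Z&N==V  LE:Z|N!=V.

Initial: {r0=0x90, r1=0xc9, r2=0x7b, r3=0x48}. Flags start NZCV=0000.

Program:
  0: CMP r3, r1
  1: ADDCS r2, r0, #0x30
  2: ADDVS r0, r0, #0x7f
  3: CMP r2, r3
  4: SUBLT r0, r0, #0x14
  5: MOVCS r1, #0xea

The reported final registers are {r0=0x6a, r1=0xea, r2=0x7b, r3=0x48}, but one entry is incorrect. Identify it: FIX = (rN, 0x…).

[0] flags=0000 → (cmp)
[1] flags=0000 CS?F → skip
[2] flags=0000 VS?F → skip
[3] flags=0010 → (cmp)
[4] flags=0010 LT?F → skip
[5] flags=0010 CS?T → r1=0xea

FIX = (r0, 0x90)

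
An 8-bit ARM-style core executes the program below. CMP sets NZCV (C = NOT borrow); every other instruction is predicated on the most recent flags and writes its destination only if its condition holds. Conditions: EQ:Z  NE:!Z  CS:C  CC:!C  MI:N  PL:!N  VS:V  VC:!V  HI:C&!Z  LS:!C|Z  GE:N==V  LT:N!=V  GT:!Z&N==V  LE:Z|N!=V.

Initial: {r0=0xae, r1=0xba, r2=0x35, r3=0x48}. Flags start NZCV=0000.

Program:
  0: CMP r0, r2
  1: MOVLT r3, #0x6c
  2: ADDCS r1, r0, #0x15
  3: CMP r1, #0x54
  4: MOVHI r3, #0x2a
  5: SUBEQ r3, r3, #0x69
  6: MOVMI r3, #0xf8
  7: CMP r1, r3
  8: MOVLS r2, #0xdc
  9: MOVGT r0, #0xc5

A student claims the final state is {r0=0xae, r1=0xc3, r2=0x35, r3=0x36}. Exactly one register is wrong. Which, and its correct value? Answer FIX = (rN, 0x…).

FIX = (r3, 0x2a)

[0] flags=0011 → (cmp)
[1] flags=0011 LT?T → r3=0x6c
[2] flags=0011 CS?T → r1=0xc3
[3] flags=0011 → (cmp)
[4] flags=0011 HI?T → r3=0x2a
[5] flags=0011 EQ?F → skip
[6] flags=0011 MI?F → skip
[7] flags=1010 → (cmp)
[8] flags=1010 LS?F → skip
[9] flags=1010 GT?F → skip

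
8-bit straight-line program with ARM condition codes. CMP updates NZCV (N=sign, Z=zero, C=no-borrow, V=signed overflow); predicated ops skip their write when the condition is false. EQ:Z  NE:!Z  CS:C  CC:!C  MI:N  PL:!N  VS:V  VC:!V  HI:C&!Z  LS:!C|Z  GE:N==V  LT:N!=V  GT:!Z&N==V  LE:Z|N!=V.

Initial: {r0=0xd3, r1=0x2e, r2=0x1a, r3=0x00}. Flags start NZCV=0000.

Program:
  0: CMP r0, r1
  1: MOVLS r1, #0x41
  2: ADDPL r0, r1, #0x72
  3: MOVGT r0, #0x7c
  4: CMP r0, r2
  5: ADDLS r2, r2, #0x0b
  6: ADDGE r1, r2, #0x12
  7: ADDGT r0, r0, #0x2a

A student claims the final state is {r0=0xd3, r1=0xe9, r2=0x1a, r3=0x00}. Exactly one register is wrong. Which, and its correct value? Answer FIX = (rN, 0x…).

0: ✓ CMP  NZCV=1010
1: · MOVLS
2: · ADDPL
3: · MOVGT
4: ✓ CMP  NZCV=1010
5: · ADDLS
6: · ADDGE
7: · ADDGT

FIX = (r1, 0x2e)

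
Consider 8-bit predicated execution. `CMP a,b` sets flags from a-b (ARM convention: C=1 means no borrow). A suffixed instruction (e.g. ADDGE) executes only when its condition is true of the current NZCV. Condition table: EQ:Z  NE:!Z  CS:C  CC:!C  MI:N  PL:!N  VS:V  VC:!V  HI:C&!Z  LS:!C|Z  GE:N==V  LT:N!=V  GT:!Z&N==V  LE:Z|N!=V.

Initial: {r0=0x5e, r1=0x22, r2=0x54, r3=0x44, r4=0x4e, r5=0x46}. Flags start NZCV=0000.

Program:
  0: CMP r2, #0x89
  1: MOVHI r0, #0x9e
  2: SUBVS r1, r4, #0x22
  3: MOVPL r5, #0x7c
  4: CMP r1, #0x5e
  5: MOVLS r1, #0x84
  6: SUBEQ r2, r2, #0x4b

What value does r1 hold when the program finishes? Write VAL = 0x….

VAL = 0x84

0: ✓ CMP  NZCV=1001
1: · MOVHI
2: ✓ SUBVS  r1←0x2c
3: · MOVPL
4: ✓ CMP  NZCV=1000
5: ✓ MOVLS  r1←0x84
6: · SUBEQ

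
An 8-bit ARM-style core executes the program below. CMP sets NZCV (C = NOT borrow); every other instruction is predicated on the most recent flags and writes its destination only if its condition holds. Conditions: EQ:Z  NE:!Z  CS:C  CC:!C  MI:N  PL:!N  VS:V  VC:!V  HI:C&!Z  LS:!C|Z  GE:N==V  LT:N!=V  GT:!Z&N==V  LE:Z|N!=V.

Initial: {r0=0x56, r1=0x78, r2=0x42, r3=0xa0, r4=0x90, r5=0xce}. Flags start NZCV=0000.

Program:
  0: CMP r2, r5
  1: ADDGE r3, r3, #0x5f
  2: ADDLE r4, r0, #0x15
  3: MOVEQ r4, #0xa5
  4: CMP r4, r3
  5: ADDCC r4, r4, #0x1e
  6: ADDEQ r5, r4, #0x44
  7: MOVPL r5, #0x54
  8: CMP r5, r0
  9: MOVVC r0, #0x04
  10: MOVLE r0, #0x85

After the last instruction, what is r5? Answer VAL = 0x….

VAL = 0xce

0: ✓ CMP  NZCV=0000
1: ✓ ADDGE  r3←0xff
2: · ADDLE
3: · MOVEQ
4: ✓ CMP  NZCV=1000
5: ✓ ADDCC  r4←0xae
6: · ADDEQ
7: · MOVPL
8: ✓ CMP  NZCV=0011
9: · MOVVC
10: ✓ MOVLE  r0←0x85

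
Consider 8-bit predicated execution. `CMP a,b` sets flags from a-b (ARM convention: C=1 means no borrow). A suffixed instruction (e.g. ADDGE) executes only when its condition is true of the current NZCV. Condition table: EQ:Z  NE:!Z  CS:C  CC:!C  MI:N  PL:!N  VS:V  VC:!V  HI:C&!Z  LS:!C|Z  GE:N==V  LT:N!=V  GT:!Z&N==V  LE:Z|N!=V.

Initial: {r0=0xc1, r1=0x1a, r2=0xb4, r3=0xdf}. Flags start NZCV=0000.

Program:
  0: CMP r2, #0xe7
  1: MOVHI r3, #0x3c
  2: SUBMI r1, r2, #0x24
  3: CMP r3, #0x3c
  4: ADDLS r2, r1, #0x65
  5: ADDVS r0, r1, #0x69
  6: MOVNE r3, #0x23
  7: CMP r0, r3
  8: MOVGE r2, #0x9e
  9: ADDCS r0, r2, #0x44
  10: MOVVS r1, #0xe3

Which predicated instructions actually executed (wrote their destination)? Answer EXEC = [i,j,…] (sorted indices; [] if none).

EXEC = [2,6,9]

[0] flags=1000 → (cmp)
[1] flags=1000 HI?F → skip
[2] flags=1000 MI?T → r1=0x90
[3] flags=1010 → (cmp)
[4] flags=1010 LS?F → skip
[5] flags=1010 VS?F → skip
[6] flags=1010 NE?T → r3=0x23
[7] flags=1010 → (cmp)
[8] flags=1010 GE?F → skip
[9] flags=1010 CS?T → r0=0xf8
[10] flags=1010 VS?F → skip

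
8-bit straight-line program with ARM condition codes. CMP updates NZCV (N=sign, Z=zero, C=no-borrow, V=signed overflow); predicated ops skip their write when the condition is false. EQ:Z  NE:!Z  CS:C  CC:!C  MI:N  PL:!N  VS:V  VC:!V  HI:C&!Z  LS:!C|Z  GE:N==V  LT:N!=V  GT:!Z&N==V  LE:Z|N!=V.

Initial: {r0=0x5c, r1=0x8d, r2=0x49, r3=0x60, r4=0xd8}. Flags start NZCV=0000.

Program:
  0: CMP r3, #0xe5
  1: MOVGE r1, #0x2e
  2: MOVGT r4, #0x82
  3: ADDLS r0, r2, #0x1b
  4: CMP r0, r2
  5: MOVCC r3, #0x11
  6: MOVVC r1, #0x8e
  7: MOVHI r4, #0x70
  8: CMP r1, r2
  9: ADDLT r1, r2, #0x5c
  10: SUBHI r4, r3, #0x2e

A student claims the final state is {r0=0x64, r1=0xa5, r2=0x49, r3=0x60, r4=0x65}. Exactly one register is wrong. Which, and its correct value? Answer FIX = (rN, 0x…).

0: ✓ CMP  NZCV=0000
1: ✓ MOVGE  r1←0x2e
2: ✓ MOVGT  r4←0x82
3: ✓ ADDLS  r0←0x64
4: ✓ CMP  NZCV=0010
5: · MOVCC
6: ✓ MOVVC  r1←0x8e
7: ✓ MOVHI  r4←0x70
8: ✓ CMP  NZCV=0011
9: ✓ ADDLT  r1←0xa5
10: ✓ SUBHI  r4←0x32

FIX = (r4, 0x32)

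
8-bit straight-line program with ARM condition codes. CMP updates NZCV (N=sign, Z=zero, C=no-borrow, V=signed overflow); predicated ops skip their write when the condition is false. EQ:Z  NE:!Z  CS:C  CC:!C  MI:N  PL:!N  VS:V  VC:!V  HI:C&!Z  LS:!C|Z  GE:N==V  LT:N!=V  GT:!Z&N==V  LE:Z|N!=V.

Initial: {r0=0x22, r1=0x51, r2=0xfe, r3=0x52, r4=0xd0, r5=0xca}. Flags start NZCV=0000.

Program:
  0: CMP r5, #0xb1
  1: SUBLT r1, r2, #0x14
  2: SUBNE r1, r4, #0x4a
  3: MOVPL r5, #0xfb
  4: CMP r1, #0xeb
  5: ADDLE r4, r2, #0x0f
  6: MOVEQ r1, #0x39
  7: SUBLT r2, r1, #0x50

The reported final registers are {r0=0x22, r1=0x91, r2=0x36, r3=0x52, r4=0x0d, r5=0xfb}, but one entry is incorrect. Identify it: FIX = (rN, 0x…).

FIX = (r1, 0x86)

0: ✓ CMP  NZCV=0010
1: · SUBLT
2: ✓ SUBNE  r1←0x86
3: ✓ MOVPL  r5←0xfb
4: ✓ CMP  NZCV=1000
5: ✓ ADDLE  r4←0x0d
6: · MOVEQ
7: ✓ SUBLT  r2←0x36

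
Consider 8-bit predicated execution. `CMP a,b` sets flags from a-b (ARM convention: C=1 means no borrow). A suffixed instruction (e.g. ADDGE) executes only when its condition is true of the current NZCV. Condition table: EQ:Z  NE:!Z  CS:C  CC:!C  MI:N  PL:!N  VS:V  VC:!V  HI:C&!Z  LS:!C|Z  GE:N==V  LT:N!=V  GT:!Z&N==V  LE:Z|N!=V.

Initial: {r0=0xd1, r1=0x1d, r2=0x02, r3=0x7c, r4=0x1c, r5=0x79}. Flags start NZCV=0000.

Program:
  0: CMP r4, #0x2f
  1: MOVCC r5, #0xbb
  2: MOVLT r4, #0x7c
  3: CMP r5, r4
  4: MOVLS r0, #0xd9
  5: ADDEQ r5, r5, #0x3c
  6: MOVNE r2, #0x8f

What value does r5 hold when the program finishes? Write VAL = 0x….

VAL = 0xbb

[0] flags=1000 → (cmp)
[1] flags=1000 CC?T → r5=0xbb
[2] flags=1000 LT?T → r4=0x7c
[3] flags=0011 → (cmp)
[4] flags=0011 LS?F → skip
[5] flags=0011 EQ?F → skip
[6] flags=0011 NE?T → r2=0x8f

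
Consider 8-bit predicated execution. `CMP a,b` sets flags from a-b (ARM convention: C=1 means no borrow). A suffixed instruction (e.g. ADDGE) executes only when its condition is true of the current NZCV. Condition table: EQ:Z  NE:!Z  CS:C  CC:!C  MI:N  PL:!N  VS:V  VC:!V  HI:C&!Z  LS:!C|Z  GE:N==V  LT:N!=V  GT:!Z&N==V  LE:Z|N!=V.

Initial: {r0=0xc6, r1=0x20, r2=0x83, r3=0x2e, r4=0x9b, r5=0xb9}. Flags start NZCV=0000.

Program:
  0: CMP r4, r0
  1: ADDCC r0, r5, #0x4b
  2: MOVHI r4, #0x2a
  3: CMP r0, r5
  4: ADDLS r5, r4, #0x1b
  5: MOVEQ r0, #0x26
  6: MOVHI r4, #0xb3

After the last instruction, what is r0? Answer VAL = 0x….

0: ✓ CMP  NZCV=1000
1: ✓ ADDCC  r0←0x04
2: · MOVHI
3: ✓ CMP  NZCV=0000
4: ✓ ADDLS  r5←0xb6
5: · MOVEQ
6: · MOVHI

VAL = 0x04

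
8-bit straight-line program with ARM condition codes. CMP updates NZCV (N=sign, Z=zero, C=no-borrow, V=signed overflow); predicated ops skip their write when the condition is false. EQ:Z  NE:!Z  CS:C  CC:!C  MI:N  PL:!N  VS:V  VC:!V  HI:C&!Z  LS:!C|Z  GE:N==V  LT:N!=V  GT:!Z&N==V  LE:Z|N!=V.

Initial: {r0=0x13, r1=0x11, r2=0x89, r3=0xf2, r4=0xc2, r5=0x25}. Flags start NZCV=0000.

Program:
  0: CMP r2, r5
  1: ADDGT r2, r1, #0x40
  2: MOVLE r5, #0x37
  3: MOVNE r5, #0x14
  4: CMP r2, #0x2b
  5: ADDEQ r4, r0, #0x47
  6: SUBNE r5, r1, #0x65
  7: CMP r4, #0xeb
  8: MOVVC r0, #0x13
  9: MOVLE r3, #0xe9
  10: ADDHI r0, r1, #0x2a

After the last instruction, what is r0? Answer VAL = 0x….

[0] flags=0011 → (cmp)
[1] flags=0011 GT?F → skip
[2] flags=0011 LE?T → r5=0x37
[3] flags=0011 NE?T → r5=0x14
[4] flags=0011 → (cmp)
[5] flags=0011 EQ?F → skip
[6] flags=0011 NE?T → r5=0xac
[7] flags=1000 → (cmp)
[8] flags=1000 VC?T → r0=0x13
[9] flags=1000 LE?T → r3=0xe9
[10] flags=1000 HI?F → skip

VAL = 0x13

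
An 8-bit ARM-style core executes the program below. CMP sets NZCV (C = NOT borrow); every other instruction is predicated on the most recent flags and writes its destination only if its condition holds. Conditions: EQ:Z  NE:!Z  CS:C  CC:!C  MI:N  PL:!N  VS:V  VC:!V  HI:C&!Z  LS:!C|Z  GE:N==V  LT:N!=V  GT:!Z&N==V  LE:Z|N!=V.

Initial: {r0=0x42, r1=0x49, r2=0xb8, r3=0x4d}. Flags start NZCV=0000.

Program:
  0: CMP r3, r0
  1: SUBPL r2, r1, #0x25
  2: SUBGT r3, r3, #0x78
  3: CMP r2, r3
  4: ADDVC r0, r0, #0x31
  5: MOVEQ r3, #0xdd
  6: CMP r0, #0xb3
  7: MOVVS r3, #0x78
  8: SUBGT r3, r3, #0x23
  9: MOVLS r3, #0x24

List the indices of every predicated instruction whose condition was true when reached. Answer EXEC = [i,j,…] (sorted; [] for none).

EXEC = [1,2,4,7,8,9]

0: ✓ CMP  NZCV=0010
1: ✓ SUBPL  r2←0x24
2: ✓ SUBGT  r3←0xd5
3: ✓ CMP  NZCV=0000
4: ✓ ADDVC  r0←0x73
5: · MOVEQ
6: ✓ CMP  NZCV=1001
7: ✓ MOVVS  r3←0x78
8: ✓ SUBGT  r3←0x55
9: ✓ MOVLS  r3←0x24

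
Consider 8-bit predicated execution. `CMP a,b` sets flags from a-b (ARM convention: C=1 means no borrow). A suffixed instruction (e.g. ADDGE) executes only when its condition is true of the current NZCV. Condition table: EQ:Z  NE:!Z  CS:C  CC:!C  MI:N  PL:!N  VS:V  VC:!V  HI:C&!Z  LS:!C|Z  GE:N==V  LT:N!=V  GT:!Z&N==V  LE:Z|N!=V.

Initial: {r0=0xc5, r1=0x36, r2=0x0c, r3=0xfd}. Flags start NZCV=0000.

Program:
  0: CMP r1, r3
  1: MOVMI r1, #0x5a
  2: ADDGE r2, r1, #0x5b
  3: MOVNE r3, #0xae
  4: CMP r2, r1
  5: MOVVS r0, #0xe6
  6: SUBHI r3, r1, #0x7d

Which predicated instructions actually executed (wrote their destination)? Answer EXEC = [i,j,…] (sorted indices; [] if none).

EXEC = [2,3,5,6]

[0] flags=0000 → (cmp)
[1] flags=0000 MI?F → skip
[2] flags=0000 GE?T → r2=0x91
[3] flags=0000 NE?T → r3=0xae
[4] flags=0011 → (cmp)
[5] flags=0011 VS?T → r0=0xe6
[6] flags=0011 HI?T → r3=0xb9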